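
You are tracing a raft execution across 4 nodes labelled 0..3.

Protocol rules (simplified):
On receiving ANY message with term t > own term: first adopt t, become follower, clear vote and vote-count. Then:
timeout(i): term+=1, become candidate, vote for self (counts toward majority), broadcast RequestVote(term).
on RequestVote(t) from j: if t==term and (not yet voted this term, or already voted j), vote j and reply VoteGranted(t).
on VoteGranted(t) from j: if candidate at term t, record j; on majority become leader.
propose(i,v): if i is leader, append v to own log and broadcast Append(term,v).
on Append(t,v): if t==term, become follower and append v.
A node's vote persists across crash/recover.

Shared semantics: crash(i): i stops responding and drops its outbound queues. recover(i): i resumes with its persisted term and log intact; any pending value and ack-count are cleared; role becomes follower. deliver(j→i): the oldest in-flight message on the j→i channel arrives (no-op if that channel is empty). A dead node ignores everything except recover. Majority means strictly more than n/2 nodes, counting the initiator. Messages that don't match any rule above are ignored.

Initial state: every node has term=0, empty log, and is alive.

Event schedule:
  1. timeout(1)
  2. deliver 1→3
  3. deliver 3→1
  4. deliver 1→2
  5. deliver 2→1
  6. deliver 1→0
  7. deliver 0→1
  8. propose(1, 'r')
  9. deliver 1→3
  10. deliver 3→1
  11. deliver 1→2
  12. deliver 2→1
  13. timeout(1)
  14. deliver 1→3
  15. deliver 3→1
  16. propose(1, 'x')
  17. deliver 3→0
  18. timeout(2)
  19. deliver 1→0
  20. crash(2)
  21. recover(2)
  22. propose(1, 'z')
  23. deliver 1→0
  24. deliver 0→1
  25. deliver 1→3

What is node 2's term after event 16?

e1 timeout(1): 1[cand,t=1,-]
e2 deliver 1→3: 3[foll,t=1,-]
e3 deliver 3→1: ·
e4 deliver 1→2: 2[foll,t=1,-]
e5 deliver 2→1: 1[lead,t=1,-]
e6 deliver 1→0: 0[foll,t=1,-]
e7 deliver 0→1: ·
e8 propose(1,'r'): 1[lead,t=1,r]
e9 deliver 1→3: 3[foll,t=1,r]
e10 deliver 3→1: ·
e11 deliver 1→2: 2[foll,t=1,r]
e12 deliver 2→1: ·
e13 timeout(1): 1[cand,t=2,r]
e14 deliver 1→3: 3[foll,t=2,r]
e15 deliver 3→1: ·
e16 propose(1,'x'): ·

1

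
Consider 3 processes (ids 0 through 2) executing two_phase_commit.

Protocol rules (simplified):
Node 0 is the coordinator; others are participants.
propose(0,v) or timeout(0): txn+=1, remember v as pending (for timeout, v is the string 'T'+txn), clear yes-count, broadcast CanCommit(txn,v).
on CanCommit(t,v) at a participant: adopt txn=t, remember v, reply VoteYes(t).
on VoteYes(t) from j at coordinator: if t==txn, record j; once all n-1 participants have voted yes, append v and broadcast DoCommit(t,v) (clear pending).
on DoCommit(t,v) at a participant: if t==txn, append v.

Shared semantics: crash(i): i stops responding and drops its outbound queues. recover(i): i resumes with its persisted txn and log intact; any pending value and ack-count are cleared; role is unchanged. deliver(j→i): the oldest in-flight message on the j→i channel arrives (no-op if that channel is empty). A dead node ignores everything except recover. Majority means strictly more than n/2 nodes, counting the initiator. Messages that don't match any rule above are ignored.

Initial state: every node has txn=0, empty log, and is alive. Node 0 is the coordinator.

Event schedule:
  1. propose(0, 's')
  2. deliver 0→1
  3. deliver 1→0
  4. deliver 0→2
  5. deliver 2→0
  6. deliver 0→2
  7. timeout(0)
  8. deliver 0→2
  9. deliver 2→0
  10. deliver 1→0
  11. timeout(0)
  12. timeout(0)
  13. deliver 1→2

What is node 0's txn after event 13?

[1] propose(0,'s') → N0(coor t1 [-])
[2] deliver 0→1 → N1(part t1 [-])
[3] deliver 1→0 → ∅
[4] deliver 0→2 → N2(part t1 [-])
[5] deliver 2→0 → N0(coor t1 [s])
[6] deliver 0→2 → N2(part t1 [s])
[7] timeout(0) → N0(coor t2 [s])
[8] deliver 0→2 → N2(part t2 [s])
[9] deliver 2→0 → ∅
[10] deliver 1→0 → ∅
[11] timeout(0) → N0(coor t3 [s])
[12] timeout(0) → N0(coor t4 [s])
[13] deliver 1→2 → ∅

4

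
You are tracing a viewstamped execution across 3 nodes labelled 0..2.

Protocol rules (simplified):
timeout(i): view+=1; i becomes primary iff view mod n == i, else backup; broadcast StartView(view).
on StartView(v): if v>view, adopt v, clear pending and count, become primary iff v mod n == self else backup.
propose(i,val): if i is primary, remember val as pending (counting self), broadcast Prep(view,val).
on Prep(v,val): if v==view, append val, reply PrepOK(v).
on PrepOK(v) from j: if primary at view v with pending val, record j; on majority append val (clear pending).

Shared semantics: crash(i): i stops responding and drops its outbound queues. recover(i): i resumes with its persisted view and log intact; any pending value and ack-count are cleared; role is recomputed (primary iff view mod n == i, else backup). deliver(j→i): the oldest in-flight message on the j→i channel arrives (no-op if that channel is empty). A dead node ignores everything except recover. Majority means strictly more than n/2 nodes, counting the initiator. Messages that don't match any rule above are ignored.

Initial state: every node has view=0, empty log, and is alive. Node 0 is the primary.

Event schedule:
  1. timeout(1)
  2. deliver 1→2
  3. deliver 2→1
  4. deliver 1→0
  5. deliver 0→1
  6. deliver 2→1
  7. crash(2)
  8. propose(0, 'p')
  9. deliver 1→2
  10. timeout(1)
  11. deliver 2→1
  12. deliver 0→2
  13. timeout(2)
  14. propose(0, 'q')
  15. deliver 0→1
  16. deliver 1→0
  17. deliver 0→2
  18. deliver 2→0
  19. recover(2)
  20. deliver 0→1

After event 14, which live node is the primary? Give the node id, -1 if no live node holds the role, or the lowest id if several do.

-1

after 1 — timeout(1): n1:prim/v1/[-]
after 2 — deliver 1→2: n2:back/v1/[-]
after 3 — deliver 2→1: ·
after 4 — deliver 1→0: n0:back/v1/[-]
after 5 — deliver 0→1: ·
after 6 — deliver 2→1: ·
after 7 — crash(2): n2:✗back/v1/[-]
after 8 — propose(0,'p'): ·
after 9 — deliver 1→2: ·
after 10 — timeout(1): n1:back/v2/[-]
after 11 — deliver 2→1: ·
after 12 — deliver 0→2: ·
after 13 — timeout(2): ·
after 14 — propose(0,'q'): ·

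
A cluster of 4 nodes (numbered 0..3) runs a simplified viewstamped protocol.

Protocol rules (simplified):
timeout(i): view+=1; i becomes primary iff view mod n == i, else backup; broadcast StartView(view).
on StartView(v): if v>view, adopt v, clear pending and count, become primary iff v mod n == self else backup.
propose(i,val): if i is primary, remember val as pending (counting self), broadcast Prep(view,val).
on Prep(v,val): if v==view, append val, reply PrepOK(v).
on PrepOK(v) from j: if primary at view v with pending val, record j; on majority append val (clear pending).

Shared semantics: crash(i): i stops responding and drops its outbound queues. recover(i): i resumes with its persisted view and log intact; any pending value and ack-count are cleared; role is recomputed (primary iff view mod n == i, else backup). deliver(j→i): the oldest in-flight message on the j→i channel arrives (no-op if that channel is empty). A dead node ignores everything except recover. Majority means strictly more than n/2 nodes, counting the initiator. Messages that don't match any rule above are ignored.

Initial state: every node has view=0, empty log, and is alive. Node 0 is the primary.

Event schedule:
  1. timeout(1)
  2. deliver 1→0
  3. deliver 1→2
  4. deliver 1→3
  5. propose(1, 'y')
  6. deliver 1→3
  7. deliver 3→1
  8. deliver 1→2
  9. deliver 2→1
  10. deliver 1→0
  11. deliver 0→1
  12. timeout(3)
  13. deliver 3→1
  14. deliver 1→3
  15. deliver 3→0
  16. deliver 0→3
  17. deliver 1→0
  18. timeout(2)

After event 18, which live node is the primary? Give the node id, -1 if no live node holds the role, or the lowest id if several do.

1. timeout(1):  <1:prim v1 ->
2. deliver 1→0:  <0:back v1 ->
3. deliver 1→2:  <2:back v1 ->
4. deliver 1→3:  <3:back v1 ->
5. propose(1,'y'):  nop
6. deliver 1→3:  <3:back v1 y>
7. deliver 3→1:  nop
8. deliver 1→2:  <2:back v1 y>
9. deliver 2→1:  <1:prim v1 y>
10. deliver 1→0:  <0:back v1 y>
11. deliver 0→1:  nop
12. timeout(3):  <3:back v2 y>
13. deliver 3→1:  <1:back v2 y>
14. deliver 1→3:  nop
15. deliver 3→0:  <0:back v2 y>
16. deliver 0→3:  nop
17. deliver 1→0:  nop
18. timeout(2):  <2:prim v2 y>

2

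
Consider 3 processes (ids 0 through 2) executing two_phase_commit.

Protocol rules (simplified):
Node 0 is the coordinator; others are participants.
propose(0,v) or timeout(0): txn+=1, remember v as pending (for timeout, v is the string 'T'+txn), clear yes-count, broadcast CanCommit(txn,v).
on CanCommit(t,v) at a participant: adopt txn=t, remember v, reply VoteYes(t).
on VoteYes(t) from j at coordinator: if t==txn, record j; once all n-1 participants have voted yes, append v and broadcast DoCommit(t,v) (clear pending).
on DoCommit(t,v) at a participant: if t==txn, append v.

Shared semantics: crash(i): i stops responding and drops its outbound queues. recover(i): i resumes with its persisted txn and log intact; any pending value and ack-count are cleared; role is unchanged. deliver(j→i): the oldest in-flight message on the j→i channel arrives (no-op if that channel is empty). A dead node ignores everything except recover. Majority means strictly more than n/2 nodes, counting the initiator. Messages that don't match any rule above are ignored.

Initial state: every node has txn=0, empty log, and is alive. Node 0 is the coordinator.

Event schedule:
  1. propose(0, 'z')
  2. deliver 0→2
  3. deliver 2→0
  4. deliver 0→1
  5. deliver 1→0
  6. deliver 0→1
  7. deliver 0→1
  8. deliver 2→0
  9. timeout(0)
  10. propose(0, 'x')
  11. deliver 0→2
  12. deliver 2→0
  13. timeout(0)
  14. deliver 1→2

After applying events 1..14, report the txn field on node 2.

1

step 1 propose(0,'z'): 0={coor,t=1,log=-}
step 2 deliver 0→2: 2={part,t=1,log=-}
step 3 deliver 2→0: —
step 4 deliver 0→1: 1={part,t=1,log=-}
step 5 deliver 1→0: 0={coor,t=1,log=z}
step 6 deliver 0→1: 1={part,t=1,log=z}
step 7 deliver 0→1: —
step 8 deliver 2→0: —
step 9 timeout(0): 0={coor,t=2,log=z}
step 10 propose(0,'x'): 0={coor,t=3,log=z}
step 11 deliver 0→2: 2={part,t=1,log=z}
step 12 deliver 2→0: —
step 13 timeout(0): 0={coor,t=4,log=z}
step 14 deliver 1→2: —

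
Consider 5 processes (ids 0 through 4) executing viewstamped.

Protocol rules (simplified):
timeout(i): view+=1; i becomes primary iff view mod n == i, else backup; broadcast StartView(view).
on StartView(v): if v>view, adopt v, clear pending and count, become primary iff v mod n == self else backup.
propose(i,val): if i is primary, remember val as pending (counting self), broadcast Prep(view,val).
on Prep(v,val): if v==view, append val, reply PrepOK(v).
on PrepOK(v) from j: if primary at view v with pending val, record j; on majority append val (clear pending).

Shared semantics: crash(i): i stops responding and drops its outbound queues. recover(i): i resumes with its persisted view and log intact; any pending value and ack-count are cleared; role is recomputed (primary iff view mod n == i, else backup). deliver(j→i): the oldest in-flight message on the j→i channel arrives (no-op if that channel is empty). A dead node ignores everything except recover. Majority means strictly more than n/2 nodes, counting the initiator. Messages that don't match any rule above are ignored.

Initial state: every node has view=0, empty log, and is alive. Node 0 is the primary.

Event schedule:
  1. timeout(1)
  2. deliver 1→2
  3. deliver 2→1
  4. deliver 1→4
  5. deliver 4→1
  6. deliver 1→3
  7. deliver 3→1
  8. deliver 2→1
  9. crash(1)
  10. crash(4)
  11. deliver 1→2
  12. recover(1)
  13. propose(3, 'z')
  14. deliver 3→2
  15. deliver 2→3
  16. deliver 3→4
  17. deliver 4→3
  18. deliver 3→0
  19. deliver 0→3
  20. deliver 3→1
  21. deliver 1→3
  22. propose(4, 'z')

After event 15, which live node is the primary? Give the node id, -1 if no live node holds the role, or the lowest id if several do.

0

step 1 timeout(1): 1={prim,v=1,log=-}
step 2 deliver 1→2: 2={back,v=1,log=-}
step 3 deliver 2→1: —
step 4 deliver 1→4: 4={back,v=1,log=-}
step 5 deliver 4→1: —
step 6 deliver 1→3: 3={back,v=1,log=-}
step 7 deliver 3→1: —
step 8 deliver 2→1: —
step 9 crash(1): 1={✗prim,v=1,log=-}
step 10 crash(4): 4={✗back,v=1,log=-}
step 11 deliver 1→2: —
step 12 recover(1): 1={prim,v=1,log=-}
step 13 propose(3,'z'): —
step 14 deliver 3→2: —
step 15 deliver 2→3: —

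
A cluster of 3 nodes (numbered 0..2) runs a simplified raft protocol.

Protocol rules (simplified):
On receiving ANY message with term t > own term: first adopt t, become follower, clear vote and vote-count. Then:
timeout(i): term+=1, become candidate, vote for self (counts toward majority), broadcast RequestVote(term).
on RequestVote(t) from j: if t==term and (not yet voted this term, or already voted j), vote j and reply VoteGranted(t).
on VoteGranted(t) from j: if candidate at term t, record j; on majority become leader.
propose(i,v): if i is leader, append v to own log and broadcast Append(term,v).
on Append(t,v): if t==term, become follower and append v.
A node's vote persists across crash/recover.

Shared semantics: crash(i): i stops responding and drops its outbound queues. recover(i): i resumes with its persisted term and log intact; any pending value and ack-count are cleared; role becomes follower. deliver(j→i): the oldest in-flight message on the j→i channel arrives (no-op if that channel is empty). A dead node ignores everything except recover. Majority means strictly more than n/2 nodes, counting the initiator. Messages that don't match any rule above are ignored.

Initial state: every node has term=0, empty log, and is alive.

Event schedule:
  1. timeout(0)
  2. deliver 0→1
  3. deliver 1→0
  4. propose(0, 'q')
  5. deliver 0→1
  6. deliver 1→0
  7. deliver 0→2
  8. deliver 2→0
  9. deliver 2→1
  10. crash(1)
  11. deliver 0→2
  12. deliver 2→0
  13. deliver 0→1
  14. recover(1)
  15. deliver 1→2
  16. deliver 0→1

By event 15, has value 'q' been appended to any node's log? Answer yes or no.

after 1 — timeout(0): n0:cand/t1/[-]
after 2 — deliver 0→1: n1:foll/t1/[-]
after 3 — deliver 1→0: n0:lead/t1/[-]
after 4 — propose(0,'q'): n0:lead/t1/[q]
after 5 — deliver 0→1: n1:foll/t1/[q]
after 6 — deliver 1→0: ·
after 7 — deliver 0→2: n2:foll/t1/[-]
after 8 — deliver 2→0: ·
after 9 — deliver 2→1: ·
after 10 — crash(1): n1:✗foll/t1/[q]
after 11 — deliver 0→2: n2:foll/t1/[q]
after 12 — deliver 2→0: ·
after 13 — deliver 0→1: ·
after 14 — recover(1): n1:foll/t1/[q]
after 15 — deliver 1→2: ·

yes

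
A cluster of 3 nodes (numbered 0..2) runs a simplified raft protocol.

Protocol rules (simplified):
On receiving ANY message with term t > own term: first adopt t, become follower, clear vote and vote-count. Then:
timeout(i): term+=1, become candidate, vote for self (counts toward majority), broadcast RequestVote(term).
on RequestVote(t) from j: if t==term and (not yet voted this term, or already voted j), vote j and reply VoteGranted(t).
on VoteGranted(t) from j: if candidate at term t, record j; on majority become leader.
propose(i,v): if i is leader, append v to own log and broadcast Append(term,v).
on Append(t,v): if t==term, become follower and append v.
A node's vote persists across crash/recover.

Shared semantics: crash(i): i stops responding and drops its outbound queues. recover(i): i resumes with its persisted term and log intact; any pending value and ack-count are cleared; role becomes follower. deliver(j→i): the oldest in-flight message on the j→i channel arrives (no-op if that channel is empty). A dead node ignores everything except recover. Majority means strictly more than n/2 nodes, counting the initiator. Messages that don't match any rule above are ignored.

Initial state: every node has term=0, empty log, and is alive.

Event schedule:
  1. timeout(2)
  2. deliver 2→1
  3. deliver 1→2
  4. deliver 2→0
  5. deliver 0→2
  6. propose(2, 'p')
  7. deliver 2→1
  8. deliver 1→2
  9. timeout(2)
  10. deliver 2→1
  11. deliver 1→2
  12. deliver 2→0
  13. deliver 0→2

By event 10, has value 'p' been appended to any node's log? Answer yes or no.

yes

step 1 timeout(2): 2={cand,t=1,log=-}
step 2 deliver 2→1: 1={foll,t=1,log=-}
step 3 deliver 1→2: 2={lead,t=1,log=-}
step 4 deliver 2→0: 0={foll,t=1,log=-}
step 5 deliver 0→2: —
step 6 propose(2,'p'): 2={lead,t=1,log=p}
step 7 deliver 2→1: 1={foll,t=1,log=p}
step 8 deliver 1→2: —
step 9 timeout(2): 2={cand,t=2,log=p}
step 10 deliver 2→1: 1={foll,t=2,log=p}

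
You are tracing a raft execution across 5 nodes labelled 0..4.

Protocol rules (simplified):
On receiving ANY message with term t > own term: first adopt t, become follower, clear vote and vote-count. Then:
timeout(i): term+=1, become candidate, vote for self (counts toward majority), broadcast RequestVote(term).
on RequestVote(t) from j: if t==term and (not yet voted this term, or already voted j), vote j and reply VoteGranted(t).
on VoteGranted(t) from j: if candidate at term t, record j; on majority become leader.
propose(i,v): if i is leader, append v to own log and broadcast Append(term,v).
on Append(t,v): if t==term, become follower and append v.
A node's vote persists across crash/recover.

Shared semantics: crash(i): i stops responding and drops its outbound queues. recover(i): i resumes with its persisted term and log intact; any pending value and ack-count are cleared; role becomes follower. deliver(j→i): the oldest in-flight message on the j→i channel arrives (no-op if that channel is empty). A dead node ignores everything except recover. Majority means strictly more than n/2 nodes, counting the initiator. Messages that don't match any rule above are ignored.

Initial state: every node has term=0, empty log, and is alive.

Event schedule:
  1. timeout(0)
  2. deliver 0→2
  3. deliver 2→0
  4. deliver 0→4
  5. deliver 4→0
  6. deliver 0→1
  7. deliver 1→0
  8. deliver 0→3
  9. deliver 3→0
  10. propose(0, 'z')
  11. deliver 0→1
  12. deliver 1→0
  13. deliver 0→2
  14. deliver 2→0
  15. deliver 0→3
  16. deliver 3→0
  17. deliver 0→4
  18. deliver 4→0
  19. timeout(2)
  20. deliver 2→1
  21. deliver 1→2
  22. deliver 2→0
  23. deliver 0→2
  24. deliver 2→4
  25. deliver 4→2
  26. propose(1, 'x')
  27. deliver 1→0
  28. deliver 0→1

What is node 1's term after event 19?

1

step 1 timeout(0): 0={cand,t=1,log=-}
step 2 deliver 0→2: 2={foll,t=1,log=-}
step 3 deliver 2→0: —
step 4 deliver 0→4: 4={foll,t=1,log=-}
step 5 deliver 4→0: 0={lead,t=1,log=-}
step 6 deliver 0→1: 1={foll,t=1,log=-}
step 7 deliver 1→0: —
step 8 deliver 0→3: 3={foll,t=1,log=-}
step 9 deliver 3→0: —
step 10 propose(0,'z'): 0={lead,t=1,log=z}
step 11 deliver 0→1: 1={foll,t=1,log=z}
step 12 deliver 1→0: —
step 13 deliver 0→2: 2={foll,t=1,log=z}
step 14 deliver 2→0: —
step 15 deliver 0→3: 3={foll,t=1,log=z}
step 16 deliver 3→0: —
step 17 deliver 0→4: 4={foll,t=1,log=z}
step 18 deliver 4→0: —
step 19 timeout(2): 2={cand,t=2,log=z}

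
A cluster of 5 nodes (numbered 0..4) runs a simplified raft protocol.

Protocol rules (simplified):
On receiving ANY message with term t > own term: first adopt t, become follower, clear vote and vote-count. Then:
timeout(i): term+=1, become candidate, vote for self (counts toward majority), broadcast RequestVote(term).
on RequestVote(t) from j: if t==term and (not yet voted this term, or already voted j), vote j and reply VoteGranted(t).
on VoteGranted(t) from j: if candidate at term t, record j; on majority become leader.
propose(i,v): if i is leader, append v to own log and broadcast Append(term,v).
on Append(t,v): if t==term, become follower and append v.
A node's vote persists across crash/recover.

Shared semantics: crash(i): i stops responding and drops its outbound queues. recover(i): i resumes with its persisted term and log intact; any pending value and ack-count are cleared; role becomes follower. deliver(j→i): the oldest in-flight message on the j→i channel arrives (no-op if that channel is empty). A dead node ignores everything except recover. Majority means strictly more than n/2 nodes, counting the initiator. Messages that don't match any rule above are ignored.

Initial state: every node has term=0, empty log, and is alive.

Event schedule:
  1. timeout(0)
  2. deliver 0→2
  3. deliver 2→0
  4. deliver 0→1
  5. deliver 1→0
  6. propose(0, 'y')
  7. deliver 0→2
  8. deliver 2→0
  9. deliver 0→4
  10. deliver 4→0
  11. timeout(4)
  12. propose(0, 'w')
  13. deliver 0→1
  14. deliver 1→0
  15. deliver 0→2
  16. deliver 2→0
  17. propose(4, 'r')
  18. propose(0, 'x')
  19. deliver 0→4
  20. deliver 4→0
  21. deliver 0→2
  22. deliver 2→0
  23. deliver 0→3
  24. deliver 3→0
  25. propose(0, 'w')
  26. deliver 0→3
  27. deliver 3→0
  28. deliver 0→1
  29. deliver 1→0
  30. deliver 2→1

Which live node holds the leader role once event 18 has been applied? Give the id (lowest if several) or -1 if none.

0

1. timeout(0):  <0:cand t1 ->
2. deliver 0→2:  <2:foll t1 ->
3. deliver 2→0:  nop
4. deliver 0→1:  <1:foll t1 ->
5. deliver 1→0:  <0:lead t1 ->
6. propose(0,'y'):  <0:lead t1 y>
7. deliver 0→2:  <2:foll t1 y>
8. deliver 2→0:  nop
9. deliver 0→4:  <4:foll t1 ->
10. deliver 4→0:  nop
11. timeout(4):  <4:cand t2 ->
12. propose(0,'w'):  <0:lead t1 y,w>
13. deliver 0→1:  <1:foll t1 y>
14. deliver 1→0:  nop
15. deliver 0→2:  <2:foll t1 y,w>
16. deliver 2→0:  nop
17. propose(4,'r'):  nop
18. propose(0,'x'):  <0:lead t1 y,w,x>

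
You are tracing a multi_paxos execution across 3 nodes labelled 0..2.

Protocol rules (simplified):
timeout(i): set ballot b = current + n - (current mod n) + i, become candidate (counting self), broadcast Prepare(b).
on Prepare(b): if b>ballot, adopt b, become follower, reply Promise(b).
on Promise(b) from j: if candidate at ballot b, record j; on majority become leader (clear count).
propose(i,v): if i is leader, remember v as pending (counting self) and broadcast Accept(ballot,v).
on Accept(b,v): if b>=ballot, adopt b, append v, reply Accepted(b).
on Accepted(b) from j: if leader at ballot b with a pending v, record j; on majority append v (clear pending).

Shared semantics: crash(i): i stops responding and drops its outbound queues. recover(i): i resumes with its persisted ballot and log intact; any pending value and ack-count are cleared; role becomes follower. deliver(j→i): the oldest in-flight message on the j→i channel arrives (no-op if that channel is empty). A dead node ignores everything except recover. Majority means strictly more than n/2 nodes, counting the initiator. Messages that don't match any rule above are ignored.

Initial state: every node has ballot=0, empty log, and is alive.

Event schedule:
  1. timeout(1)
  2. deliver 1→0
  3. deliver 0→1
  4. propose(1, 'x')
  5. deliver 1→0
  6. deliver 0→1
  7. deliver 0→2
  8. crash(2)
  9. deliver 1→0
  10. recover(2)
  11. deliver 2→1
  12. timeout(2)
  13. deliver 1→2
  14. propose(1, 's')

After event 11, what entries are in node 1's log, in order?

[1] timeout(1) → N1(cand b4 [-])
[2] deliver 1→0 → N0(foll b4 [-])
[3] deliver 0→1 → N1(lead b4 [-])
[4] propose(1,'x') → ∅
[5] deliver 1→0 → N0(foll b4 [x])
[6] deliver 0→1 → N1(lead b4 [x])
[7] deliver 0→2 → ∅
[8] crash(2) → N2(✗foll b0 [-])
[9] deliver 1→0 → ∅
[10] recover(2) → N2(foll b0 [-])
[11] deliver 2→1 → ∅

x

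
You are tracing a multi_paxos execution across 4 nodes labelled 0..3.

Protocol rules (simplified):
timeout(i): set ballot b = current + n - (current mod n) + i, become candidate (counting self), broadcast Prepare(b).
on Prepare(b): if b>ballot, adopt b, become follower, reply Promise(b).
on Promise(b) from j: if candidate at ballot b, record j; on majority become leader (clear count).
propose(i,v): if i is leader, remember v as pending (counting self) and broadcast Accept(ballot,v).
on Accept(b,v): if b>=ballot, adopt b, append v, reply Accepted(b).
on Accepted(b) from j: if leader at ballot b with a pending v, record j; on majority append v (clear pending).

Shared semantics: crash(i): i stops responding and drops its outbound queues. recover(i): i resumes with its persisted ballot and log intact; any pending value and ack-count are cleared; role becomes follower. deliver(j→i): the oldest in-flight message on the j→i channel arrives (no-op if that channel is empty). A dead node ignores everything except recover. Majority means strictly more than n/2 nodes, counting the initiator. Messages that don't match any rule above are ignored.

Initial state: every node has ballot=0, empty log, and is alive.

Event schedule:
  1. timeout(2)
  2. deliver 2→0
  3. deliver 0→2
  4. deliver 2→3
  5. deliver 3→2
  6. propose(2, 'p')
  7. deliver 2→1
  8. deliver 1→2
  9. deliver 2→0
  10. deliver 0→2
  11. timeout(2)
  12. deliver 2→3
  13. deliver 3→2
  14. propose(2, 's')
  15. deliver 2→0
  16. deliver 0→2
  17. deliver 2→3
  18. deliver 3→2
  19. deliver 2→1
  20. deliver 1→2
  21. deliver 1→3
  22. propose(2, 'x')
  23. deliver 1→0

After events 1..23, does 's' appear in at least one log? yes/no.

after 1 — timeout(2): n2:cand/b6/[-]
after 2 — deliver 2→0: n0:foll/b6/[-]
after 3 — deliver 0→2: ·
after 4 — deliver 2→3: n3:foll/b6/[-]
after 5 — deliver 3→2: n2:lead/b6/[-]
after 6 — propose(2,'p'): ·
after 7 — deliver 2→1: n1:foll/b6/[-]
after 8 — deliver 1→2: ·
after 9 — deliver 2→0: n0:foll/b6/[p]
after 10 — deliver 0→2: ·
after 11 — timeout(2): n2:cand/b10/[-]
after 12 — deliver 2→3: n3:foll/b6/[p]
after 13 — deliver 3→2: ·
after 14 — propose(2,'s'): ·
after 15 — deliver 2→0: n0:foll/b10/[p]
after 16 — deliver 0→2: ·
after 17 — deliver 2→3: n3:foll/b10/[p]
after 18 — deliver 3→2: n2:lead/b10/[-]
after 19 — deliver 2→1: n1:foll/b6/[p]
after 20 — deliver 1→2: ·
after 21 — deliver 1→3: ·
after 22 — propose(2,'x'): ·
after 23 — deliver 1→0: ·

no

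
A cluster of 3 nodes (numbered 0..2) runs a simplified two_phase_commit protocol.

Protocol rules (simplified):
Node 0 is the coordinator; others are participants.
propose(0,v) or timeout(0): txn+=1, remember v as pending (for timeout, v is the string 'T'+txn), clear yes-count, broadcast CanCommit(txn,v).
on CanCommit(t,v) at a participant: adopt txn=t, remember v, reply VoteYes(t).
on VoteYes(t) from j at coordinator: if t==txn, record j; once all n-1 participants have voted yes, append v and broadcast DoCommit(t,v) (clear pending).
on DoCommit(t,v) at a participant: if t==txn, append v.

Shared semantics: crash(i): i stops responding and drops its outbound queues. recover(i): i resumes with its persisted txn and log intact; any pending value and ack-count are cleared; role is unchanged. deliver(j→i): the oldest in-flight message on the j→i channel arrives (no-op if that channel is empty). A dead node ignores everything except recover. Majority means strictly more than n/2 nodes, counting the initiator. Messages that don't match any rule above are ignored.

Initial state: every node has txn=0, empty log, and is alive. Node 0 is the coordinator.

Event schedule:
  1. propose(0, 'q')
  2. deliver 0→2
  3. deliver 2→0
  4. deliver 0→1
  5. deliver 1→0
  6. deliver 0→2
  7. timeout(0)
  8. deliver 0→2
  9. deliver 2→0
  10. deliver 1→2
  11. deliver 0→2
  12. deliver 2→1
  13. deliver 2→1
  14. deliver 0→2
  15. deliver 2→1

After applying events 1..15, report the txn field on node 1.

1

[1] propose(0,'q') → N0(coor t1 [-])
[2] deliver 0→2 → N2(part t1 [-])
[3] deliver 2→0 → ∅
[4] deliver 0→1 → N1(part t1 [-])
[5] deliver 1→0 → N0(coor t1 [q])
[6] deliver 0→2 → N2(part t1 [q])
[7] timeout(0) → N0(coor t2 [q])
[8] deliver 0→2 → N2(part t2 [q])
[9] deliver 2→0 → ∅
[10] deliver 1→2 → ∅
[11] deliver 0→2 → ∅
[12] deliver 2→1 → ∅
[13] deliver 2→1 → ∅
[14] deliver 0→2 → ∅
[15] deliver 2→1 → ∅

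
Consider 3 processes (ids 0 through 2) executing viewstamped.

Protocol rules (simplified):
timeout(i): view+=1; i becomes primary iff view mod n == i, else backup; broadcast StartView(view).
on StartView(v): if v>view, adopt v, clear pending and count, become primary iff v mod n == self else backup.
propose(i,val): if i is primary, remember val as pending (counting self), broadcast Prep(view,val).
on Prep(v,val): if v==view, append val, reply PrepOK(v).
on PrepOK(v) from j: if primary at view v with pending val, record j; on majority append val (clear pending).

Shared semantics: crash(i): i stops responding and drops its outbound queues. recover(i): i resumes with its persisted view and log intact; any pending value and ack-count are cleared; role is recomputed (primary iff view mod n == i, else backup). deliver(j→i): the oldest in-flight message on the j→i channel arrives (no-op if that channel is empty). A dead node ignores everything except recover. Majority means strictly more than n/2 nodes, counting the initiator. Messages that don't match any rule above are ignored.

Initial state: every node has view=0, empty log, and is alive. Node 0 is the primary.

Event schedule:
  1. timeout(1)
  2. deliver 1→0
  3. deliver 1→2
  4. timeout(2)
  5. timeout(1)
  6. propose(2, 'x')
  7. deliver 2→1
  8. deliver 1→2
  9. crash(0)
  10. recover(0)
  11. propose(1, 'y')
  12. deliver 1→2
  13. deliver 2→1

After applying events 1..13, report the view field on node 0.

1

step 1 timeout(1): 1={prim,v=1,log=-}
step 2 deliver 1→0: 0={back,v=1,log=-}
step 3 deliver 1→2: 2={back,v=1,log=-}
step 4 timeout(2): 2={prim,v=2,log=-}
step 5 timeout(1): 1={back,v=2,log=-}
step 6 propose(2,'x'): —
step 7 deliver 2→1: —
step 8 deliver 1→2: —
step 9 crash(0): 0={✗back,v=1,log=-}
step 10 recover(0): 0={back,v=1,log=-}
step 11 propose(1,'y'): —
step 12 deliver 1→2: —
step 13 deliver 2→1: 1={back,v=2,log=x}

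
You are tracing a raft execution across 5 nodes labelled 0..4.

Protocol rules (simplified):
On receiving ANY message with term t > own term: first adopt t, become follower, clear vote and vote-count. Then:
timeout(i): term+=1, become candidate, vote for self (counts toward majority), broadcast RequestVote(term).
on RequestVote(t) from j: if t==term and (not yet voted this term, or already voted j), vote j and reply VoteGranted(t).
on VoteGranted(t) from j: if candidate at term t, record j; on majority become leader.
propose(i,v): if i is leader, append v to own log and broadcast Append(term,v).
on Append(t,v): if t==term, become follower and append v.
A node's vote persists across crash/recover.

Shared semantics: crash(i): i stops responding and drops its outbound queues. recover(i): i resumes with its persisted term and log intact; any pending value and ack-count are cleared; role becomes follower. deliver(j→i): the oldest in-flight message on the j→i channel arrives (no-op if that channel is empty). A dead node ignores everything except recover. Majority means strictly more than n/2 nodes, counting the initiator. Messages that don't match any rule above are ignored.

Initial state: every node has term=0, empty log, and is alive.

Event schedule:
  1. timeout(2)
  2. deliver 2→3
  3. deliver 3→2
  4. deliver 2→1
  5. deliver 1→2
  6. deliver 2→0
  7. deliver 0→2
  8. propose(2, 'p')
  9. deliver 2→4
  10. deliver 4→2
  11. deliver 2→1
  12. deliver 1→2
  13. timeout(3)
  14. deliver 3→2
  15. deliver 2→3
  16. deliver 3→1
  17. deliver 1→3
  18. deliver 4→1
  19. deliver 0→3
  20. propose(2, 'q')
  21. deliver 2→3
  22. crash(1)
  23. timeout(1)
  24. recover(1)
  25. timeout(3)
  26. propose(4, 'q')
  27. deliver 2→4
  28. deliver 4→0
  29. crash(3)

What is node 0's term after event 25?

1. timeout(2):  <2:cand t1 ->
2. deliver 2→3:  <3:foll t1 ->
3. deliver 3→2:  nop
4. deliver 2→1:  <1:foll t1 ->
5. deliver 1→2:  <2:lead t1 ->
6. deliver 2→0:  <0:foll t1 ->
7. deliver 0→2:  nop
8. propose(2,'p'):  <2:lead t1 p>
9. deliver 2→4:  <4:foll t1 ->
10. deliver 4→2:  nop
11. deliver 2→1:  <1:foll t1 p>
12. deliver 1→2:  nop
13. timeout(3):  <3:cand t2 ->
14. deliver 3→2:  <2:foll t2 p>
15. deliver 2→3:  nop
16. deliver 3→1:  <1:foll t2 p>
17. deliver 1→3:  nop
18. deliver 4→1:  nop
19. deliver 0→3:  nop
20. propose(2,'q'):  nop
21. deliver 2→3:  <3:lead t2 ->
22. crash(1):  <1:✗foll t2 p>
23. timeout(1):  nop
24. recover(1):  <1:foll t2 p>
25. timeout(3):  <3:cand t3 ->

1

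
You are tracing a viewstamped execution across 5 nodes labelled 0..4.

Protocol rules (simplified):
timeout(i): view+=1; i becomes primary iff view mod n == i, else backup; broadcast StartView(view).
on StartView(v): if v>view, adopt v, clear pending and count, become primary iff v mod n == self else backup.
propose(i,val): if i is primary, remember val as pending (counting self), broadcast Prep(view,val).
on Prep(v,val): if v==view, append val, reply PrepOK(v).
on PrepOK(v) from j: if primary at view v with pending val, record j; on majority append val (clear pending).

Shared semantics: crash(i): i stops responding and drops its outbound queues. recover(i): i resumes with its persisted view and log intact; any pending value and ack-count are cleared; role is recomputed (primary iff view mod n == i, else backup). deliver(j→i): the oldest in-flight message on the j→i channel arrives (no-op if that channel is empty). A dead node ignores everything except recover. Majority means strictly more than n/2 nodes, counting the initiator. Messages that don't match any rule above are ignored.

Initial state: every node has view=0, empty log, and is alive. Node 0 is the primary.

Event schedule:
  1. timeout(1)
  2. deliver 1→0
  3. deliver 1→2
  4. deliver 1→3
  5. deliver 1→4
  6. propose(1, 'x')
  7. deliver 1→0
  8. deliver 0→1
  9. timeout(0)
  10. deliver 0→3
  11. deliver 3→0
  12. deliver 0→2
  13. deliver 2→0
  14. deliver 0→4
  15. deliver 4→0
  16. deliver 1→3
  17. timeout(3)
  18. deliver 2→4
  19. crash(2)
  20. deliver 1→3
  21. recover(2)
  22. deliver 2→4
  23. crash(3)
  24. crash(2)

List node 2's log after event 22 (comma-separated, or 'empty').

empty

step 1 timeout(1): 1={prim,v=1,log=-}
step 2 deliver 1→0: 0={back,v=1,log=-}
step 3 deliver 1→2: 2={back,v=1,log=-}
step 4 deliver 1→3: 3={back,v=1,log=-}
step 5 deliver 1→4: 4={back,v=1,log=-}
step 6 propose(1,'x'): —
step 7 deliver 1→0: 0={back,v=1,log=x}
step 8 deliver 0→1: —
step 9 timeout(0): 0={back,v=2,log=x}
step 10 deliver 0→3: 3={back,v=2,log=-}
step 11 deliver 3→0: —
step 12 deliver 0→2: 2={prim,v=2,log=-}
step 13 deliver 2→0: —
step 14 deliver 0→4: 4={back,v=2,log=-}
step 15 deliver 4→0: —
step 16 deliver 1→3: —
step 17 timeout(3): 3={prim,v=3,log=-}
step 18 deliver 2→4: —
step 19 crash(2): 2={✗prim,v=2,log=-}
step 20 deliver 1→3: —
step 21 recover(2): 2={prim,v=2,log=-}
step 22 deliver 2→4: —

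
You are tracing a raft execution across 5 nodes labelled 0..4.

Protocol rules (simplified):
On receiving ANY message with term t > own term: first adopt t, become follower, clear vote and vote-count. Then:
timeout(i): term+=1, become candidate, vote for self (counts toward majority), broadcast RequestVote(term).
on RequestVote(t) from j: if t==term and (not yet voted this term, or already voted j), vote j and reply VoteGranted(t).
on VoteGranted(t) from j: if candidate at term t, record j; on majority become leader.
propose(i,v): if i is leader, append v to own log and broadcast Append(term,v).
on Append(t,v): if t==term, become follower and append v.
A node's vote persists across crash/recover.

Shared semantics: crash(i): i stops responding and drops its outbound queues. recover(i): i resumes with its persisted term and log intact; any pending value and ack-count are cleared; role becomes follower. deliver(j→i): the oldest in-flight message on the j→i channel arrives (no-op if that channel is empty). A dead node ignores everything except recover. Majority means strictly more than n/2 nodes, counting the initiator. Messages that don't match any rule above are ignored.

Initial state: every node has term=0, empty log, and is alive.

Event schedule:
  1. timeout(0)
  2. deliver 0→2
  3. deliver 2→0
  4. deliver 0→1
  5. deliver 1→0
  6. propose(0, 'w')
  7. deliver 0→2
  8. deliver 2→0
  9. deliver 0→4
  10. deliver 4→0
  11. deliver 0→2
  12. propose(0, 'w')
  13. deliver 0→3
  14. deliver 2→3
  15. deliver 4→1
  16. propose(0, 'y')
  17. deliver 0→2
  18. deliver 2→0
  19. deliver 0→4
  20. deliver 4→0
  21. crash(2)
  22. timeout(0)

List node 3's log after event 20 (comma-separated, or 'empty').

[1] timeout(0) → N0(cand t1 [-])
[2] deliver 0→2 → N2(foll t1 [-])
[3] deliver 2→0 → ∅
[4] deliver 0→1 → N1(foll t1 [-])
[5] deliver 1→0 → N0(lead t1 [-])
[6] propose(0,'w') → N0(lead t1 [w])
[7] deliver 0→2 → N2(foll t1 [w])
[8] deliver 2→0 → ∅
[9] deliver 0→4 → N4(foll t1 [-])
[10] deliver 4→0 → ∅
[11] deliver 0→2 → ∅
[12] propose(0,'w') → N0(lead t1 [w,w])
[13] deliver 0→3 → N3(foll t1 [-])
[14] deliver 2→3 → ∅
[15] deliver 4→1 → ∅
[16] propose(0,'y') → N0(lead t1 [w,w,y])
[17] deliver 0→2 → N2(foll t1 [w,w])
[18] deliver 2→0 → ∅
[19] deliver 0→4 → N4(foll t1 [w])
[20] deliver 4→0 → ∅

empty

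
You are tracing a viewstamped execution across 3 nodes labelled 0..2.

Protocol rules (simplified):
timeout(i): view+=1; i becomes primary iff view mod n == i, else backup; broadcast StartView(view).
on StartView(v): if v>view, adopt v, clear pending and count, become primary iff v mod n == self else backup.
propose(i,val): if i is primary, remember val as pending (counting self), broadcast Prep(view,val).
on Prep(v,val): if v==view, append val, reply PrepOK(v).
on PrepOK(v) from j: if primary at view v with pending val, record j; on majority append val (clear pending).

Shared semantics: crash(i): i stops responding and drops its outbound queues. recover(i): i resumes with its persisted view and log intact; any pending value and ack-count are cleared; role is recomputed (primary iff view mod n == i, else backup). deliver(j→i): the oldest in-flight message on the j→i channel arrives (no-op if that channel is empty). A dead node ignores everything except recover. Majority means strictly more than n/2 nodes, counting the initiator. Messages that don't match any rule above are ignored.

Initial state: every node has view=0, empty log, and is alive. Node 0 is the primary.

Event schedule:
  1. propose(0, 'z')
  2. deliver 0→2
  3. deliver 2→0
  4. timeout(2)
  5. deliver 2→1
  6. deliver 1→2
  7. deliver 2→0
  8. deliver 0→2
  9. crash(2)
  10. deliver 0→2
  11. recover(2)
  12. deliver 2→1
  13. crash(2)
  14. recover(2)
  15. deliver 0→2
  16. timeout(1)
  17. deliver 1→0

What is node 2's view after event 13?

1

1. propose(0,'z'):  nop
2. deliver 0→2:  <2:back v0 z>
3. deliver 2→0:  <0:prim v0 z>
4. timeout(2):  <2:back v1 z>
5. deliver 2→1:  <1:prim v1 ->
6. deliver 1→2:  nop
7. deliver 2→0:  <0:back v1 z>
8. deliver 0→2:  nop
9. crash(2):  <2:✗back v1 z>
10. deliver 0→2:  nop
11. recover(2):  <2:back v1 z>
12. deliver 2→1:  nop
13. crash(2):  <2:✗back v1 z>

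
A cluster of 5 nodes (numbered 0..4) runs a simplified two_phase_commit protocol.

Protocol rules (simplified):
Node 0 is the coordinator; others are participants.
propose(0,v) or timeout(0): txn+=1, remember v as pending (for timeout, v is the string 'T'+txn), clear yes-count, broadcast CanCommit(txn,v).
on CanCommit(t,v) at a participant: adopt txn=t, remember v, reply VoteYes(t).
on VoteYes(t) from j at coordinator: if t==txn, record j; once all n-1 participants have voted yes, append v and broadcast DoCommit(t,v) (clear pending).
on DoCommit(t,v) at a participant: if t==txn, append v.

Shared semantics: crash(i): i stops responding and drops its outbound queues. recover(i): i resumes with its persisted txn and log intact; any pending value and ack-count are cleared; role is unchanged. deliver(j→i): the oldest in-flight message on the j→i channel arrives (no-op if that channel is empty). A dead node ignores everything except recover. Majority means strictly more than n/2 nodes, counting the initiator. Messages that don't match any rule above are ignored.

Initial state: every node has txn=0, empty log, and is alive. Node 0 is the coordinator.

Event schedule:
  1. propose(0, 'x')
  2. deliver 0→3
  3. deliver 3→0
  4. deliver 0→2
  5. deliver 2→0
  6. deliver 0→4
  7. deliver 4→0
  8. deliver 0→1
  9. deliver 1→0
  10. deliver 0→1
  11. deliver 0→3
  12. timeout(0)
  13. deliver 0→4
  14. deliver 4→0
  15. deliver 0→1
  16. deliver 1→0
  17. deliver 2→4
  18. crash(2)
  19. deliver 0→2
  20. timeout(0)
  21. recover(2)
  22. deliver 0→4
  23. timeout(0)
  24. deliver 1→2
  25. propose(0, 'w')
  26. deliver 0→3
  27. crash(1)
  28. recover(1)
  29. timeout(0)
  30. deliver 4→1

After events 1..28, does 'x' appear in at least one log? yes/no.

step 1 propose(0,'x'): 0={coor,t=1,log=-}
step 2 deliver 0→3: 3={part,t=1,log=-}
step 3 deliver 3→0: —
step 4 deliver 0→2: 2={part,t=1,log=-}
step 5 deliver 2→0: —
step 6 deliver 0→4: 4={part,t=1,log=-}
step 7 deliver 4→0: —
step 8 deliver 0→1: 1={part,t=1,log=-}
step 9 deliver 1→0: 0={coor,t=1,log=x}
step 10 deliver 0→1: 1={part,t=1,log=x}
step 11 deliver 0→3: 3={part,t=1,log=x}
step 12 timeout(0): 0={coor,t=2,log=x}
step 13 deliver 0→4: 4={part,t=1,log=x}
step 14 deliver 4→0: —
step 15 deliver 0→1: 1={part,t=2,log=x}
step 16 deliver 1→0: —
step 17 deliver 2→4: —
step 18 crash(2): 2={✗part,t=1,log=-}
step 19 deliver 0→2: —
step 20 timeout(0): 0={coor,t=3,log=x}
step 21 recover(2): 2={part,t=1,log=-}
step 22 deliver 0→4: 4={part,t=2,log=x}
step 23 timeout(0): 0={coor,t=4,log=x}
step 24 deliver 1→2: —
step 25 propose(0,'w'): 0={coor,t=5,log=x}
step 26 deliver 0→3: 3={part,t=2,log=x}
step 27 crash(1): 1={✗part,t=2,log=x}
step 28 recover(1): 1={part,t=2,log=x}

yes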